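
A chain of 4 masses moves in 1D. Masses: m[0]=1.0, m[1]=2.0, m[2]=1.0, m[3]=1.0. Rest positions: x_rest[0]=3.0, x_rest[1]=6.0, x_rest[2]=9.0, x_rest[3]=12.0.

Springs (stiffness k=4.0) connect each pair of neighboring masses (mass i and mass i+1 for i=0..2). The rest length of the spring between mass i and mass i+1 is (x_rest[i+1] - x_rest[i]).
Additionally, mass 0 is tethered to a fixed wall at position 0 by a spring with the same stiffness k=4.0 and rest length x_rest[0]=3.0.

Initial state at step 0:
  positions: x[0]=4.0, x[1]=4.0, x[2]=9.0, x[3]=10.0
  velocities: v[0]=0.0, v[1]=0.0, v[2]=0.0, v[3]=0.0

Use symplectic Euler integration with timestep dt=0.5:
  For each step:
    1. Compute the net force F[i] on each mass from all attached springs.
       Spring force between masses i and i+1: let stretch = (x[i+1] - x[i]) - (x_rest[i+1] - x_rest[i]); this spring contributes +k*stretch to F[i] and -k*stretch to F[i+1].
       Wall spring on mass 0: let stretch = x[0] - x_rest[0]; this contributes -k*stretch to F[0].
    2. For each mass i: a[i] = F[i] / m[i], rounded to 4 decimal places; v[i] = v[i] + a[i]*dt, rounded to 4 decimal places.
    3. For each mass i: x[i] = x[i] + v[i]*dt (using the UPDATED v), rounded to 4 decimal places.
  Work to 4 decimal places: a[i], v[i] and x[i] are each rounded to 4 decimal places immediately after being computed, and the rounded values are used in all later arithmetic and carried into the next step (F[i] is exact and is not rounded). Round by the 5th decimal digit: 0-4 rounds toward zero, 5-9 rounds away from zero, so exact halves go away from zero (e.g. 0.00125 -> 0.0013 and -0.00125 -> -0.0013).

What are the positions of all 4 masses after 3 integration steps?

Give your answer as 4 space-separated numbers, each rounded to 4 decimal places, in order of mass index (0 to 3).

Answer: 5.0000 4.5000 10.0000 10.5000

Derivation:
Step 0: x=[4.0000 4.0000 9.0000 10.0000] v=[0.0000 0.0000 0.0000 0.0000]
Step 1: x=[0.0000 6.5000 5.0000 12.0000] v=[-8.0000 5.0000 -8.0000 4.0000]
Step 2: x=[2.5000 5.0000 9.5000 10.0000] v=[5.0000 -3.0000 9.0000 -4.0000]
Step 3: x=[5.0000 4.5000 10.0000 10.5000] v=[5.0000 -1.0000 1.0000 1.0000]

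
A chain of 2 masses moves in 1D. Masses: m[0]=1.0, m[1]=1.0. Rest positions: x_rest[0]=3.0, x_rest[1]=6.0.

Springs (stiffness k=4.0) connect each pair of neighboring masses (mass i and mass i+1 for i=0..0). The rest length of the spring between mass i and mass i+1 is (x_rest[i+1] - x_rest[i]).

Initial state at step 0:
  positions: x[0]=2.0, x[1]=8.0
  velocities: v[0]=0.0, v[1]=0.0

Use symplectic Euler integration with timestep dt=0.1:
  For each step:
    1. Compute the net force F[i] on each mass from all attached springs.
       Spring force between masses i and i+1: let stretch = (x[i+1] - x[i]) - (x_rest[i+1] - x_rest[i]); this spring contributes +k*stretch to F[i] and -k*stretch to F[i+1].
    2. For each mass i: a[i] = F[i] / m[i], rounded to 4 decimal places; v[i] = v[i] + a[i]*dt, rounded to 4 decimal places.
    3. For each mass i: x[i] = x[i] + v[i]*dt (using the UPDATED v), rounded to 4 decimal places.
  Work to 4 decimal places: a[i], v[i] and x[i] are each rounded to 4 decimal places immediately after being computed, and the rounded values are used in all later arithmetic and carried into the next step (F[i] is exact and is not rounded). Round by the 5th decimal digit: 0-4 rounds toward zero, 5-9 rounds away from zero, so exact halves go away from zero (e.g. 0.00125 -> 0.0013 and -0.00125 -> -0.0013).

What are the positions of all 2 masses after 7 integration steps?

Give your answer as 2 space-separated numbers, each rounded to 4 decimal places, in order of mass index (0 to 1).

Step 0: x=[2.0000 8.0000] v=[0.0000 0.0000]
Step 1: x=[2.1200 7.8800] v=[1.2000 -1.2000]
Step 2: x=[2.3504 7.6496] v=[2.3040 -2.3040]
Step 3: x=[2.6728 7.3272] v=[3.2237 -3.2237]
Step 4: x=[3.0614 6.9387] v=[3.8855 -3.8855]
Step 5: x=[3.4850 6.5151] v=[4.2364 -4.2364]
Step 6: x=[3.9098 6.0903] v=[4.2484 -4.2484]
Step 7: x=[4.3019 5.6982] v=[3.9206 -3.9206]

Answer: 4.3019 5.6982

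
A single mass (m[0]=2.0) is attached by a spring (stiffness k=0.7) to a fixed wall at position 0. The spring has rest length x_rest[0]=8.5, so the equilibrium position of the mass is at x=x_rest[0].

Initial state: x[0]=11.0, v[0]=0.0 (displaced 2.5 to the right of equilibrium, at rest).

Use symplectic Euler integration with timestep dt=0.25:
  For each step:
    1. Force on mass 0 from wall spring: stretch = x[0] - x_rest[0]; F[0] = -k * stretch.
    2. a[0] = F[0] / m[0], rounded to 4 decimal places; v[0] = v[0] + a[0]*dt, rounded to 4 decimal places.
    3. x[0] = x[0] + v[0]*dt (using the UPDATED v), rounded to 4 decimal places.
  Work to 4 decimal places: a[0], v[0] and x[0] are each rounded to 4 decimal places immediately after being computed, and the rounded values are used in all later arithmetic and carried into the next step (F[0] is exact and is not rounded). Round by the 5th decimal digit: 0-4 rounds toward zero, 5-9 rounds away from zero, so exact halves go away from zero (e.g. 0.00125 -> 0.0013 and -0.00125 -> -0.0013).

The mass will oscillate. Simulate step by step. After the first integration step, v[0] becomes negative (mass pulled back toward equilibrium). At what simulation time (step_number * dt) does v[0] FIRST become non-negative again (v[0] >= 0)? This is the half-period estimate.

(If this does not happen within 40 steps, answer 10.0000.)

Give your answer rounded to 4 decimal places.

Answer: 5.5000

Derivation:
Step 0: x=[11.0000] v=[0.0000]
Step 1: x=[10.9453] v=[-0.2188]
Step 2: x=[10.8371] v=[-0.4328]
Step 3: x=[10.6778] v=[-0.6373]
Step 4: x=[10.4708] v=[-0.8279]
Step 5: x=[10.2207] v=[-1.0004]
Step 6: x=[9.9330] v=[-1.1510]
Step 7: x=[9.6139] v=[-1.2764]
Step 8: x=[9.2704] v=[-1.3739]
Step 9: x=[8.9101] v=[-1.4413]
Step 10: x=[8.5408] v=[-1.4772]
Step 11: x=[8.1706] v=[-1.4808]
Step 12: x=[7.8076] v=[-1.4520]
Step 13: x=[7.4598] v=[-1.3914]
Step 14: x=[7.1347] v=[-1.3004]
Step 15: x=[6.8395] v=[-1.1809]
Step 16: x=[6.5806] v=[-1.0356]
Step 17: x=[6.3637] v=[-0.8677]
Step 18: x=[6.1935] v=[-0.6808]
Step 19: x=[6.0738] v=[-0.4790]
Step 20: x=[6.0071] v=[-0.2667]
Step 21: x=[5.9950] v=[-0.0486]
Step 22: x=[6.0377] v=[0.1706]
First v>=0 after going negative at step 22, time=5.5000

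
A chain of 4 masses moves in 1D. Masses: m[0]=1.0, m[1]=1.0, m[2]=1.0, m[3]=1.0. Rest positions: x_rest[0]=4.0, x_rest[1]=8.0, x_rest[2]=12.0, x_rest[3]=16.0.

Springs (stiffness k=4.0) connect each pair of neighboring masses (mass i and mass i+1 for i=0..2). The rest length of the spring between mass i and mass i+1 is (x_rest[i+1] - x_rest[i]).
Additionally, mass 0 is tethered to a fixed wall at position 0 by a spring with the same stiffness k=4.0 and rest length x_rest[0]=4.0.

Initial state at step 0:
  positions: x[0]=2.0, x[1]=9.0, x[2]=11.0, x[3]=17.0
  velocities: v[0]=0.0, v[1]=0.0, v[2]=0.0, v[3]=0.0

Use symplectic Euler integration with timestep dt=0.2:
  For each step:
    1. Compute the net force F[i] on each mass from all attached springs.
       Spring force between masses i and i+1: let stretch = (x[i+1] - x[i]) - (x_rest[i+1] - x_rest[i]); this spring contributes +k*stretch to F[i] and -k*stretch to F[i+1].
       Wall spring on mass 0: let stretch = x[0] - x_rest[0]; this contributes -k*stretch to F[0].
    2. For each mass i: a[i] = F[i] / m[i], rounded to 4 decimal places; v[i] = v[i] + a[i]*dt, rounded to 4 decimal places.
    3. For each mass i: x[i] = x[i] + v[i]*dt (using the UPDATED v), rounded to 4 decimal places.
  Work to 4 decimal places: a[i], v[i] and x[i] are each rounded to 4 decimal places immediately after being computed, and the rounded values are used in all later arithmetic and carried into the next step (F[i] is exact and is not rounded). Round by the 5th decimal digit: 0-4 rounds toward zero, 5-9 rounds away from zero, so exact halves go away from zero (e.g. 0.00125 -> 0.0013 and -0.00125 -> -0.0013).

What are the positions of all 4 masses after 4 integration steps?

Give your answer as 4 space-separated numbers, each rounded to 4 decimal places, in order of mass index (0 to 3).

Answer: 5.5361 6.5036 13.0866 15.5517

Derivation:
Step 0: x=[2.0000 9.0000 11.0000 17.0000] v=[0.0000 0.0000 0.0000 0.0000]
Step 1: x=[2.8000 8.2000 11.6400 16.6800] v=[4.0000 -4.0000 3.2000 -1.6000]
Step 2: x=[4.0160 7.0864 12.5360 16.1936] v=[6.0800 -5.5680 4.4800 -2.4320]
Step 3: x=[5.0807 6.3535 13.1453 15.7620] v=[5.3235 -3.6646 3.0464 -2.1581]
Step 4: x=[5.5361 6.5036 13.0866 15.5517] v=[2.2772 0.7506 -0.2937 -1.0515]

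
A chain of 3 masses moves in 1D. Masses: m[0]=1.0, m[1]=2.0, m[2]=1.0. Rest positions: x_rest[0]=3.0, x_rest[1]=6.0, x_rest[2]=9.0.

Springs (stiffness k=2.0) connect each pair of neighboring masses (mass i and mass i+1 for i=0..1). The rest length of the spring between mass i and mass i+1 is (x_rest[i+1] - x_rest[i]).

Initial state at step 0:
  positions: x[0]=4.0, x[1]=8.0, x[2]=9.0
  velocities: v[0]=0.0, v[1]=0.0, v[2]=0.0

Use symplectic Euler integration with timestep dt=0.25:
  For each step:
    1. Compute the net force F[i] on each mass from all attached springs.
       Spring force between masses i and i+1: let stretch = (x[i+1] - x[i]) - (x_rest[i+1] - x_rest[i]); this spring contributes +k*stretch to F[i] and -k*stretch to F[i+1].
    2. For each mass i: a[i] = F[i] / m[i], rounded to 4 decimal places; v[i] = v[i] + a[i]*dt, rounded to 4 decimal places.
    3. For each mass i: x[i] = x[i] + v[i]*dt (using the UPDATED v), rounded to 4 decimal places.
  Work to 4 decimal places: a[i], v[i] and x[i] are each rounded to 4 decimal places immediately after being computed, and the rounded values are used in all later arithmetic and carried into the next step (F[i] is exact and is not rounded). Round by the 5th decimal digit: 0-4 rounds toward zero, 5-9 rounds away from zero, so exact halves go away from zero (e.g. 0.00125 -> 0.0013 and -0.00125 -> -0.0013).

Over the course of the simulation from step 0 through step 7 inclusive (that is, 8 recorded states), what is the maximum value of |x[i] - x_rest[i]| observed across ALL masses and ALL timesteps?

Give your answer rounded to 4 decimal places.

Answer: 2.3592

Derivation:
Step 0: x=[4.0000 8.0000 9.0000] v=[0.0000 0.0000 0.0000]
Step 1: x=[4.1250 7.8125 9.2500] v=[0.5000 -0.7500 1.0000]
Step 2: x=[4.3360 7.4844 9.6953] v=[0.8438 -1.3125 1.7813]
Step 3: x=[4.5655 7.0977 10.2393] v=[0.9180 -1.5469 2.1759]
Step 4: x=[4.7365 6.7491 10.7656] v=[0.6841 -1.3946 2.1051]
Step 5: x=[4.7841 6.5257 11.1648] v=[0.1904 -0.8936 1.5969]
Step 6: x=[4.6744 6.4834 11.3592] v=[-0.4388 -0.1692 0.7774]
Step 7: x=[4.4158 6.6328 11.3191] v=[-1.0343 0.5975 -0.1605]
Max displacement = 2.3592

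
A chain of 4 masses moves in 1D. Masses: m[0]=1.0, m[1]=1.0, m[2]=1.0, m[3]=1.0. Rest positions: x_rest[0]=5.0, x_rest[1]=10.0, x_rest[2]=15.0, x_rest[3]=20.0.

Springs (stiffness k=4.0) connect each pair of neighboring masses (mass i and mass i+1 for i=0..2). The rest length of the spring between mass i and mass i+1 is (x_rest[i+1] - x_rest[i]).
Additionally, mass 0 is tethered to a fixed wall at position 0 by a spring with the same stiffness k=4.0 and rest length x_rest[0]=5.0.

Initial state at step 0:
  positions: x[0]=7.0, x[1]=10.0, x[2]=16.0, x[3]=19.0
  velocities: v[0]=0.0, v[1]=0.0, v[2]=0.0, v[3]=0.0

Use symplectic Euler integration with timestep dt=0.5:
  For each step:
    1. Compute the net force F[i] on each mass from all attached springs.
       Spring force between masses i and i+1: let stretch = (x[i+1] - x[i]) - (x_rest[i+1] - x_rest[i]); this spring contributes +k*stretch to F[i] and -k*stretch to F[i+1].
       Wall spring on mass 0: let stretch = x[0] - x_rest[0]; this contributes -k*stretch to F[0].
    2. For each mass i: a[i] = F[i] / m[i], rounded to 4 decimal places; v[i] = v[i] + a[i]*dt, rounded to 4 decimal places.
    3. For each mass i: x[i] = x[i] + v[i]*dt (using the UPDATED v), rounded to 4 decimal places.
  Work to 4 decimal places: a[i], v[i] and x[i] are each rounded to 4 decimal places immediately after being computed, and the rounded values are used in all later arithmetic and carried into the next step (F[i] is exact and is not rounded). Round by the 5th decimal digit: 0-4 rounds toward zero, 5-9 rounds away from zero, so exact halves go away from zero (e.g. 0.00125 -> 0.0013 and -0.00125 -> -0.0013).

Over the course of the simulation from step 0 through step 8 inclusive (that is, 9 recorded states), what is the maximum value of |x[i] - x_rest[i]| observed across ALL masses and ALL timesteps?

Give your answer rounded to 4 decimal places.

Answer: 4.0000

Derivation:
Step 0: x=[7.0000 10.0000 16.0000 19.0000] v=[0.0000 0.0000 0.0000 0.0000]
Step 1: x=[3.0000 13.0000 13.0000 21.0000] v=[-8.0000 6.0000 -6.0000 4.0000]
Step 2: x=[6.0000 6.0000 18.0000 20.0000] v=[6.0000 -14.0000 10.0000 -2.0000]
Step 3: x=[3.0000 11.0000 13.0000 22.0000] v=[-6.0000 10.0000 -10.0000 4.0000]
Step 4: x=[5.0000 10.0000 15.0000 20.0000] v=[4.0000 -2.0000 4.0000 -4.0000]
Step 5: x=[7.0000 9.0000 17.0000 18.0000] v=[4.0000 -2.0000 4.0000 -4.0000]
Step 6: x=[4.0000 14.0000 12.0000 20.0000] v=[-6.0000 10.0000 -10.0000 4.0000]
Step 7: x=[7.0000 7.0000 17.0000 19.0000] v=[6.0000 -14.0000 10.0000 -2.0000]
Step 8: x=[3.0000 10.0000 14.0000 21.0000] v=[-8.0000 6.0000 -6.0000 4.0000]
Max displacement = 4.0000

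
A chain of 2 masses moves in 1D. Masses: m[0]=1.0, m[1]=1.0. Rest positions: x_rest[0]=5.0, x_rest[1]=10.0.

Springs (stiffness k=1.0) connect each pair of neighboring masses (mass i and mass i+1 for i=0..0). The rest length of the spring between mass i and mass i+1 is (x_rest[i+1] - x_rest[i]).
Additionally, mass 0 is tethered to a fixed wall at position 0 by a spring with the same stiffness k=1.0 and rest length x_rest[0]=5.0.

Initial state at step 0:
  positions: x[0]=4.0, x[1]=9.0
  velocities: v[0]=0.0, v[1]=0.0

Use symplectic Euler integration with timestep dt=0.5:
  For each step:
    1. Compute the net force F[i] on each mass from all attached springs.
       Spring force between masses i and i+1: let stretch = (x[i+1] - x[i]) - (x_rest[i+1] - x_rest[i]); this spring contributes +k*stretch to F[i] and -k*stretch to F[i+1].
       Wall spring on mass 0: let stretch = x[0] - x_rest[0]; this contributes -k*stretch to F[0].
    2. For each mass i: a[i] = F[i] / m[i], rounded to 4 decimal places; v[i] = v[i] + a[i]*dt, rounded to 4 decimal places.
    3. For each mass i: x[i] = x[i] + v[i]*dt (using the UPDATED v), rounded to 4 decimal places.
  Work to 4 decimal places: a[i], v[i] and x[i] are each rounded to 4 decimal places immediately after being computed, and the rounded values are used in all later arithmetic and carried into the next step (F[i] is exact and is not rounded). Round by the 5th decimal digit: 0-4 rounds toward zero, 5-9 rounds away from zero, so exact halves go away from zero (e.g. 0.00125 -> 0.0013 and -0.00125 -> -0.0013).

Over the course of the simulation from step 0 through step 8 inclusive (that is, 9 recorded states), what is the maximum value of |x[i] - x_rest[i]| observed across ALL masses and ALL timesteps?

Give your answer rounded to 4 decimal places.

Step 0: x=[4.0000 9.0000] v=[0.0000 0.0000]
Step 1: x=[4.2500 9.0000] v=[0.5000 0.0000]
Step 2: x=[4.6250 9.0625] v=[0.7500 0.1250]
Step 3: x=[4.9532 9.2657] v=[0.6563 0.4063]
Step 4: x=[5.1212 9.6408] v=[0.3360 0.7501]
Step 5: x=[5.1388 10.1360] v=[0.0352 0.9903]
Step 6: x=[5.1210 10.6319] v=[-0.0356 0.9917]
Step 7: x=[5.2007 11.0001] v=[0.1594 0.7363]
Step 8: x=[5.4301 11.1684] v=[0.4588 0.3366]
Max displacement = 1.1684

Answer: 1.1684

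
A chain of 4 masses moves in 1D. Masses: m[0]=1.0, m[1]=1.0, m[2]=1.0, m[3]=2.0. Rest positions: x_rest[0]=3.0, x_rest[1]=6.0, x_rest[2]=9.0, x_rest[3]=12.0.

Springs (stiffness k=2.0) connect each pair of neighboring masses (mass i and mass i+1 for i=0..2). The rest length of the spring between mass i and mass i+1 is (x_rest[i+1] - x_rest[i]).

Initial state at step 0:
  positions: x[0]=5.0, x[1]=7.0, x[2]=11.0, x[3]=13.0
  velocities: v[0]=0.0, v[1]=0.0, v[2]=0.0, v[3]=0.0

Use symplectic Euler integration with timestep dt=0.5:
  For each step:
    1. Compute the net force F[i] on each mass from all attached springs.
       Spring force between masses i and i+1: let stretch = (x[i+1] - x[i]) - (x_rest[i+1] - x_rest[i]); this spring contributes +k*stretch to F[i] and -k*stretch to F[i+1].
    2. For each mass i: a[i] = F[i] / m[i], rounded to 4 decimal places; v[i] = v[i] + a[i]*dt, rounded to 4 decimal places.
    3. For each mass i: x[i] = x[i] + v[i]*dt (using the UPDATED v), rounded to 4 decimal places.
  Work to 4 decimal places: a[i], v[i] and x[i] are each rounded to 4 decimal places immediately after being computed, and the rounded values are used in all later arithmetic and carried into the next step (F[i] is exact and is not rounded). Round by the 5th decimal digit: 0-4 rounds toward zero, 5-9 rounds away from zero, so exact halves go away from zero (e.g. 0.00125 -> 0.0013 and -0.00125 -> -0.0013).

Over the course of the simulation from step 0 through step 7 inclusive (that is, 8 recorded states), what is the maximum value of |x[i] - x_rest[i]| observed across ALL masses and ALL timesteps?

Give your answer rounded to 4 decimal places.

Answer: 2.2500

Derivation:
Step 0: x=[5.0000 7.0000 11.0000 13.0000] v=[0.0000 0.0000 0.0000 0.0000]
Step 1: x=[4.5000 8.0000 10.0000 13.2500] v=[-1.0000 2.0000 -2.0000 0.5000]
Step 2: x=[4.2500 8.2500 9.6250 13.4375] v=[-0.5000 0.5000 -0.7500 0.3750]
Step 3: x=[4.5000 7.1875 10.4688 13.4219] v=[0.5000 -2.1250 1.6875 -0.0313]
Step 4: x=[4.5938 6.4219 11.1485 13.4180] v=[0.1875 -1.5312 1.3593 -0.0079]
Step 5: x=[4.1016 7.1056 10.5996 13.5967] v=[-0.9844 1.3673 -1.0978 0.3574]
Step 6: x=[3.6114 8.0343 9.8023 13.7762] v=[-0.9804 1.8573 -1.5947 0.3589]
Step 7: x=[3.8327 7.6355 10.1079 13.7122] v=[0.4425 -0.7976 0.6112 -0.1281]
Max displacement = 2.2500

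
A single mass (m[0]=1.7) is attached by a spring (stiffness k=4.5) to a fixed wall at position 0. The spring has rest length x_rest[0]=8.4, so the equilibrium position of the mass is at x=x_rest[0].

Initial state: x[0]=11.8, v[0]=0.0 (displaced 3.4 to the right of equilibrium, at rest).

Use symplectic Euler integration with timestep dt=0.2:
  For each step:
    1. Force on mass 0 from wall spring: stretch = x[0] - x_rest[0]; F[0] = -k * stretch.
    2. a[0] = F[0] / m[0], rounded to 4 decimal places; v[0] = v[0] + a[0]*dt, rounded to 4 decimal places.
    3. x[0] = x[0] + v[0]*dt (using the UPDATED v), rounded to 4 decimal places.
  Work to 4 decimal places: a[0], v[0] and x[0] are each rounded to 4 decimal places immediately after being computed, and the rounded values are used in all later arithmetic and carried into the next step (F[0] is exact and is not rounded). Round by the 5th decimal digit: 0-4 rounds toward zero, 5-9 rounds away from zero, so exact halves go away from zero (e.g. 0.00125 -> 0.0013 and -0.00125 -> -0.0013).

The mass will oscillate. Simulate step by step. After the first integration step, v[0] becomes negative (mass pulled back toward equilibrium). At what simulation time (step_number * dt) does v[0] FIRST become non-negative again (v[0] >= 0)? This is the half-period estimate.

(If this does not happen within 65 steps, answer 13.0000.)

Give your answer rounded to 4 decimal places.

Step 0: x=[11.8000] v=[0.0000]
Step 1: x=[11.4400] v=[-1.8000]
Step 2: x=[10.7581] v=[-3.4094]
Step 3: x=[9.8265] v=[-4.6578]
Step 4: x=[8.7439] v=[-5.4130]
Step 5: x=[7.6249] v=[-5.5951]
Step 6: x=[6.5879] v=[-5.1848]
Step 7: x=[5.7428] v=[-4.2255]
Step 8: x=[5.1791] v=[-2.8187]
Step 9: x=[4.9564] v=[-1.1135]
Step 10: x=[5.0983] v=[0.7096]
First v>=0 after going negative at step 10, time=2.0000

Answer: 2.0000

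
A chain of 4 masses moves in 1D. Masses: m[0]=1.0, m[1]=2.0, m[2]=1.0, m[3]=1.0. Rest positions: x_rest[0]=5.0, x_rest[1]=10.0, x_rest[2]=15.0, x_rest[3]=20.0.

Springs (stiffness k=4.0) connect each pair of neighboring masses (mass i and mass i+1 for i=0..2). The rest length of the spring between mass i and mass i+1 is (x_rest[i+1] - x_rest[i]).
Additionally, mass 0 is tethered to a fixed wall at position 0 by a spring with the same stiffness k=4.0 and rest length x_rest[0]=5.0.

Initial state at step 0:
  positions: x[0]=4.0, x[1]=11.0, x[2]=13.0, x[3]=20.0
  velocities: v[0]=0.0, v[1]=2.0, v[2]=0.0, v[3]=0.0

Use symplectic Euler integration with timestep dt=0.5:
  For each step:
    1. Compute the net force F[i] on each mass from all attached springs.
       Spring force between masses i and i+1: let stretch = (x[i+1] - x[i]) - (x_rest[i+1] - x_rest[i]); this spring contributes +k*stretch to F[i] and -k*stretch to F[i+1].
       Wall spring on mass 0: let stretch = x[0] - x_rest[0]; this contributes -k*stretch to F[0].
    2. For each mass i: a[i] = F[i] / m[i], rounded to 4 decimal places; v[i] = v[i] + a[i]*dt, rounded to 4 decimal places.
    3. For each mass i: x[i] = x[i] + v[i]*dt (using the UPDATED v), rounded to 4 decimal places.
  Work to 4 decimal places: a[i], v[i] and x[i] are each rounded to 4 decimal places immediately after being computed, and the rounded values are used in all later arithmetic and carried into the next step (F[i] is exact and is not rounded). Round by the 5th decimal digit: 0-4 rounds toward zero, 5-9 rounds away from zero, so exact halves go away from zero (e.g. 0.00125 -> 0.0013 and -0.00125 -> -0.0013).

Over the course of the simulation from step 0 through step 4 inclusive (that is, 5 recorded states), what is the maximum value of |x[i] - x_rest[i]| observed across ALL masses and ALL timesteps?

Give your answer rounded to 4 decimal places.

Answer: 4.5000

Derivation:
Step 0: x=[4.0000 11.0000 13.0000 20.0000] v=[0.0000 2.0000 0.0000 0.0000]
Step 1: x=[7.0000 9.5000 18.0000 18.0000] v=[6.0000 -3.0000 10.0000 -4.0000]
Step 2: x=[5.5000 11.0000 14.5000 21.0000] v=[-3.0000 3.0000 -7.0000 6.0000]
Step 3: x=[4.0000 11.5000 14.0000 22.5000] v=[-3.0000 1.0000 -1.0000 3.0000]
Step 4: x=[6.0000 9.5000 19.5000 20.5000] v=[4.0000 -4.0000 11.0000 -4.0000]
Max displacement = 4.5000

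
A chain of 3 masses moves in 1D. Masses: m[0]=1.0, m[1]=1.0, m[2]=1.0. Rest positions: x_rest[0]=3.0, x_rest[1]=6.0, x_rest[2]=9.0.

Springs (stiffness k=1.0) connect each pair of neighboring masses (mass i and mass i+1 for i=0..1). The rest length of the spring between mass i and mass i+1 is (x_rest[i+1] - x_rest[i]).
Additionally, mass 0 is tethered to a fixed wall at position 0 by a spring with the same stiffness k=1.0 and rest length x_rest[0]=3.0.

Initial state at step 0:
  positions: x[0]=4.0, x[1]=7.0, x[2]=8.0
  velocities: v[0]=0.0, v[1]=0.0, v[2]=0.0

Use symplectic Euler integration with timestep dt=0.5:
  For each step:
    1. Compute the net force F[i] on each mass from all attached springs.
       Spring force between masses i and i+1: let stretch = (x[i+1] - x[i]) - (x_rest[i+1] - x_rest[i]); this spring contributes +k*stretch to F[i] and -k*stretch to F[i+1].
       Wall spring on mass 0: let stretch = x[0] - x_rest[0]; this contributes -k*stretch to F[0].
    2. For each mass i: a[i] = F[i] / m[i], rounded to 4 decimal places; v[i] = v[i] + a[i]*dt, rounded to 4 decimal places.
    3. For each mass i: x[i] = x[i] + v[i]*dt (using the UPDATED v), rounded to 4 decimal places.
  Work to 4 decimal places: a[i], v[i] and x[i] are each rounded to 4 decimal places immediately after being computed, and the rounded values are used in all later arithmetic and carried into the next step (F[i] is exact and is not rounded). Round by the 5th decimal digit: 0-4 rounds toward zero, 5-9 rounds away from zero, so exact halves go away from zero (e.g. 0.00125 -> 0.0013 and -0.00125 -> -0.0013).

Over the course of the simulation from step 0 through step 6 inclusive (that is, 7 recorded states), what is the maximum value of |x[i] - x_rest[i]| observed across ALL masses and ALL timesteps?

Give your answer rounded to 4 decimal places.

Step 0: x=[4.0000 7.0000 8.0000] v=[0.0000 0.0000 0.0000]
Step 1: x=[3.7500 6.5000 8.5000] v=[-0.5000 -1.0000 1.0000]
Step 2: x=[3.2500 5.8125 9.2500] v=[-1.0000 -1.3750 1.5000]
Step 3: x=[2.5781 5.3438 9.8907] v=[-1.3438 -0.9375 1.2813]
Step 4: x=[1.9531 5.3204 10.1447] v=[-1.2500 -0.0469 0.5079]
Step 5: x=[1.6817 5.6612 9.9426] v=[-0.5429 0.6816 -0.4043]
Step 6: x=[1.9847 6.0775 9.4201] v=[0.6060 0.8326 -1.0450]
Max displacement = 1.3183

Answer: 1.3183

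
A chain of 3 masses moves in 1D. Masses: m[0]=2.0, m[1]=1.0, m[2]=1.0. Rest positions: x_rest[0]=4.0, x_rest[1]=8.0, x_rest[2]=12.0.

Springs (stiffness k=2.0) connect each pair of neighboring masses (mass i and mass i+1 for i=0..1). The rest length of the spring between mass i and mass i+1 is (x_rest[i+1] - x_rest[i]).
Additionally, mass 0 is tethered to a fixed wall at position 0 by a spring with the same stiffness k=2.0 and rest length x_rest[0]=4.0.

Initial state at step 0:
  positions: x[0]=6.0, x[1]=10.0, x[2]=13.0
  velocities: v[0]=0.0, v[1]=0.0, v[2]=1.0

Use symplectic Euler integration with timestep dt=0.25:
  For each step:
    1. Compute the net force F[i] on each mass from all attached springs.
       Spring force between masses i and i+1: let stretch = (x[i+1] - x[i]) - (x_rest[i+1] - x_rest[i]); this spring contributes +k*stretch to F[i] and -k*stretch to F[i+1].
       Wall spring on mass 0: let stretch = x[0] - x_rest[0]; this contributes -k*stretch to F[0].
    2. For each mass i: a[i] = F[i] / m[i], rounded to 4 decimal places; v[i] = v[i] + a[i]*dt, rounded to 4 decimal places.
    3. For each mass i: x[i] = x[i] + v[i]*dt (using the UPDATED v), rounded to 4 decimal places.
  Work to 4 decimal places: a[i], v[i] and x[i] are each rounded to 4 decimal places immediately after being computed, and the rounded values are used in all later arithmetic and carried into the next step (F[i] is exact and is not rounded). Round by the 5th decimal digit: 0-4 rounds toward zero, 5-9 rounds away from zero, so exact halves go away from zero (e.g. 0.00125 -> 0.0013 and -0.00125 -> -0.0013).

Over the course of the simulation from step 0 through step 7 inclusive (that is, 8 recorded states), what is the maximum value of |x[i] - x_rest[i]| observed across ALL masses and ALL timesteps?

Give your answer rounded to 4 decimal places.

Step 0: x=[6.0000 10.0000 13.0000] v=[0.0000 0.0000 1.0000]
Step 1: x=[5.8750 9.8750 13.3750] v=[-0.5000 -0.5000 1.5000]
Step 2: x=[5.6328 9.6875 13.8125] v=[-0.9688 -0.7500 1.7500]
Step 3: x=[5.2920 9.5088 14.2344] v=[-1.3633 -0.7149 1.6875]
Step 4: x=[4.8840 9.3937 14.5656] v=[-1.6321 -0.4605 1.3247]
Step 5: x=[4.4526 9.3614 14.7503] v=[-1.7257 -0.1294 0.7388]
Step 6: x=[4.0497 9.3891 14.7614] v=[-1.6117 0.1107 0.0444]
Step 7: x=[3.7274 9.4209 14.6010] v=[-1.2893 0.1272 -0.6418]
Max displacement = 2.7614

Answer: 2.7614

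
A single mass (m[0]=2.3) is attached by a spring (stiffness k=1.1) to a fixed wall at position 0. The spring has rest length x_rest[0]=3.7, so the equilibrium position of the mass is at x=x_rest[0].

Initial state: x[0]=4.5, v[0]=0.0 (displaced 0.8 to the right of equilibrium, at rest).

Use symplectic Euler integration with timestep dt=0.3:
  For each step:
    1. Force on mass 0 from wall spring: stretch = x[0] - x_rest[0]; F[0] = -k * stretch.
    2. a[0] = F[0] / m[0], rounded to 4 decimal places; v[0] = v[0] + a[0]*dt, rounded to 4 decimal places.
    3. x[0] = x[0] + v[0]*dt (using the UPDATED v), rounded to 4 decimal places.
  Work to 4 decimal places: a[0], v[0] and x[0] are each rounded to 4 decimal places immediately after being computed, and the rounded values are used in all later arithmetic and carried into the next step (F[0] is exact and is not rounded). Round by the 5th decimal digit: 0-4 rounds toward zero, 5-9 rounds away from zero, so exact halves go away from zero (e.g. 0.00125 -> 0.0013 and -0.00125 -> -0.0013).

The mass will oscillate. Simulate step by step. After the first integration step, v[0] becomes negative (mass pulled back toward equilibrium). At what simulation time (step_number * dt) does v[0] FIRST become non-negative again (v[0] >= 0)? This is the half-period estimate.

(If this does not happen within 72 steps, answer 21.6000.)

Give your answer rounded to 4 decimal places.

Answer: 4.8000

Derivation:
Step 0: x=[4.5000] v=[0.0000]
Step 1: x=[4.4656] v=[-0.1148]
Step 2: x=[4.3982] v=[-0.2247]
Step 3: x=[4.3007] v=[-0.3249]
Step 4: x=[4.1774] v=[-0.4111]
Step 5: x=[4.0335] v=[-0.4796]
Step 6: x=[3.8753] v=[-0.5275]
Step 7: x=[3.7095] v=[-0.5526]
Step 8: x=[3.5433] v=[-0.5540]
Step 9: x=[3.3839] v=[-0.5315]
Step 10: x=[3.2381] v=[-0.4861]
Step 11: x=[3.1122] v=[-0.4198]
Step 12: x=[3.0116] v=[-0.3355]
Step 13: x=[2.9406] v=[-0.2367]
Step 14: x=[2.9023] v=[-0.1277]
Step 15: x=[2.8983] v=[-0.0133]
Step 16: x=[2.9288] v=[0.1017]
First v>=0 after going negative at step 16, time=4.8000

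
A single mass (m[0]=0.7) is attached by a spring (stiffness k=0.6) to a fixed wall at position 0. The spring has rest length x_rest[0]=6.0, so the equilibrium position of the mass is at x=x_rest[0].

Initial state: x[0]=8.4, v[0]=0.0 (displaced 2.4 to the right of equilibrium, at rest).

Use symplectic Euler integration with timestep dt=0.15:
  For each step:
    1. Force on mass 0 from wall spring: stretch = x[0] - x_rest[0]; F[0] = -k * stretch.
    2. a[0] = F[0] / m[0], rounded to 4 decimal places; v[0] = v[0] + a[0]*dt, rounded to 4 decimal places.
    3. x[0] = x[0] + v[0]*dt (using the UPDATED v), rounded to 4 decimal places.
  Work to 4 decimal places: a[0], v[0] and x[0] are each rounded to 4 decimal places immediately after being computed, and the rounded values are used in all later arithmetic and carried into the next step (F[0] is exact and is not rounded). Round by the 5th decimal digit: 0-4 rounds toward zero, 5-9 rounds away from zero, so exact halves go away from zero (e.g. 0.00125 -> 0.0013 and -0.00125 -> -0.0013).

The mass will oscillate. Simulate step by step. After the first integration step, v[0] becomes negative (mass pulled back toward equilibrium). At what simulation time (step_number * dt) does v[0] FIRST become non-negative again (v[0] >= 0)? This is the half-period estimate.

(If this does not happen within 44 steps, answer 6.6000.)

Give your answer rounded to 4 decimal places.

Step 0: x=[8.4000] v=[0.0000]
Step 1: x=[8.3537] v=[-0.3086]
Step 2: x=[8.2620] v=[-0.6112]
Step 3: x=[8.1267] v=[-0.9020]
Step 4: x=[7.9504] v=[-1.1754]
Step 5: x=[7.7365] v=[-1.4262]
Step 6: x=[7.4891] v=[-1.6495]
Step 7: x=[7.2130] v=[-1.8410]
Step 8: x=[6.9135] v=[-1.9970]
Step 9: x=[6.5963] v=[-2.1145]
Step 10: x=[6.2676] v=[-2.1912]
Step 11: x=[5.9338] v=[-2.2256]
Step 12: x=[5.6012] v=[-2.2171]
Step 13: x=[5.2763] v=[-2.1658]
Step 14: x=[4.9654] v=[-2.0728]
Step 15: x=[4.6744] v=[-1.9398]
Step 16: x=[4.4090] v=[-1.7694]
Step 17: x=[4.1743] v=[-1.5648]
Step 18: x=[3.9748] v=[-1.3301]
Step 19: x=[3.8143] v=[-1.0697]
Step 20: x=[3.6960] v=[-0.7887]
Step 21: x=[3.6221] v=[-0.4925]
Step 22: x=[3.5941] v=[-0.1868]
Step 23: x=[3.6125] v=[0.1225]
First v>=0 after going negative at step 23, time=3.4500

Answer: 3.4500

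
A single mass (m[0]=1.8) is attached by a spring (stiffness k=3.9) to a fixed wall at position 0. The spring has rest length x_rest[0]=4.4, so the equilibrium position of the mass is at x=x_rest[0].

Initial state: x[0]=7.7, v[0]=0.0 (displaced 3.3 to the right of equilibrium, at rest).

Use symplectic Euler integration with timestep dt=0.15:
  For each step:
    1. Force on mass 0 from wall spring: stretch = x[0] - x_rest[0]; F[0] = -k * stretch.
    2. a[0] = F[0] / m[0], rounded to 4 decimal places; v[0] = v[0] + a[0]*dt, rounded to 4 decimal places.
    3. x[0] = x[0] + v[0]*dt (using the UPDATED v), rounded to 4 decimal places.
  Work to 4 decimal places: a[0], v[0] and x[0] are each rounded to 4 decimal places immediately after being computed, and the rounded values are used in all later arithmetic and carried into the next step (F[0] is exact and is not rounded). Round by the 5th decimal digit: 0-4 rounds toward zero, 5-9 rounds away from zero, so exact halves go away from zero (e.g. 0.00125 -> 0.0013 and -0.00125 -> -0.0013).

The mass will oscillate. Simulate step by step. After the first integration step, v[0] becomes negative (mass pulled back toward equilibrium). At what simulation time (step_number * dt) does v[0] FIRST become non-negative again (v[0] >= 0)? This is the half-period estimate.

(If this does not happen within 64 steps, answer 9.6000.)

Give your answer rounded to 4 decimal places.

Step 0: x=[7.7000] v=[0.0000]
Step 1: x=[7.5391] v=[-1.0725]
Step 2: x=[7.2252] v=[-2.0927]
Step 3: x=[6.7736] v=[-3.0109]
Step 4: x=[6.2063] v=[-3.7823]
Step 5: x=[5.5509] v=[-4.3694]
Step 6: x=[4.8394] v=[-4.7434]
Step 7: x=[4.1065] v=[-4.8862]
Step 8: x=[3.3879] v=[-4.7908]
Step 9: x=[2.7186] v=[-4.4619]
Step 10: x=[2.1313] v=[-3.9155]
Step 11: x=[1.6546] v=[-3.1782]
Step 12: x=[1.3117] v=[-2.2859]
Step 13: x=[1.1194] v=[-1.2822]
Step 14: x=[1.0870] v=[-0.2160]
Step 15: x=[1.2161] v=[0.8607]
First v>=0 after going negative at step 15, time=2.2500

Answer: 2.2500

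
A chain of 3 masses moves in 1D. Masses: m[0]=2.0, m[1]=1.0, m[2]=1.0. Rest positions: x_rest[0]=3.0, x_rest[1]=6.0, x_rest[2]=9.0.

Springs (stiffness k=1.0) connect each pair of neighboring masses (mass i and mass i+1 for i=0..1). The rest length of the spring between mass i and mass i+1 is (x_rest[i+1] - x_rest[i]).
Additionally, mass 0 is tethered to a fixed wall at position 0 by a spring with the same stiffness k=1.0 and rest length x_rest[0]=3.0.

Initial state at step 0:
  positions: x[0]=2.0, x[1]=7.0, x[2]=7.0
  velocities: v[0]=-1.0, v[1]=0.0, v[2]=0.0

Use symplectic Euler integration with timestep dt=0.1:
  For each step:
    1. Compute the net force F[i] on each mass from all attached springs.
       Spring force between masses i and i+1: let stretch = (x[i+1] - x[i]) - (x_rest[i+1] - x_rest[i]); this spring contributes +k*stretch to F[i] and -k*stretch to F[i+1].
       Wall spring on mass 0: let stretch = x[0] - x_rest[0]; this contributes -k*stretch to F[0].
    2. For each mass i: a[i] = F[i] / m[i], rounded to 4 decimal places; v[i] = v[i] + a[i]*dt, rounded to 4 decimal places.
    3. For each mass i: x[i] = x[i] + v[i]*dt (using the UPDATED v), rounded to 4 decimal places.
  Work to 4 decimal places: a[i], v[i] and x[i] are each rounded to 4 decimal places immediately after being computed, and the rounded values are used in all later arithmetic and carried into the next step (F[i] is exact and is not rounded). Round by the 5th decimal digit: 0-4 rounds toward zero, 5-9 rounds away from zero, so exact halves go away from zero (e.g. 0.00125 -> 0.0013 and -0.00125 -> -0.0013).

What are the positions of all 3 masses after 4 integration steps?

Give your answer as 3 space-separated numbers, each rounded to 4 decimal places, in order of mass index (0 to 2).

Answer: 1.7540 6.5117 7.2881

Derivation:
Step 0: x=[2.0000 7.0000 7.0000] v=[-1.0000 0.0000 0.0000]
Step 1: x=[1.9150 6.9500 7.0300] v=[-0.8500 -0.5000 0.3000]
Step 2: x=[1.8456 6.8505 7.0892] v=[-0.6940 -0.9955 0.5920]
Step 3: x=[1.7920 6.7033 7.1760] v=[-0.5360 -1.4721 0.8681]
Step 4: x=[1.7540 6.5117 7.2881] v=[-0.3800 -1.9160 1.1208]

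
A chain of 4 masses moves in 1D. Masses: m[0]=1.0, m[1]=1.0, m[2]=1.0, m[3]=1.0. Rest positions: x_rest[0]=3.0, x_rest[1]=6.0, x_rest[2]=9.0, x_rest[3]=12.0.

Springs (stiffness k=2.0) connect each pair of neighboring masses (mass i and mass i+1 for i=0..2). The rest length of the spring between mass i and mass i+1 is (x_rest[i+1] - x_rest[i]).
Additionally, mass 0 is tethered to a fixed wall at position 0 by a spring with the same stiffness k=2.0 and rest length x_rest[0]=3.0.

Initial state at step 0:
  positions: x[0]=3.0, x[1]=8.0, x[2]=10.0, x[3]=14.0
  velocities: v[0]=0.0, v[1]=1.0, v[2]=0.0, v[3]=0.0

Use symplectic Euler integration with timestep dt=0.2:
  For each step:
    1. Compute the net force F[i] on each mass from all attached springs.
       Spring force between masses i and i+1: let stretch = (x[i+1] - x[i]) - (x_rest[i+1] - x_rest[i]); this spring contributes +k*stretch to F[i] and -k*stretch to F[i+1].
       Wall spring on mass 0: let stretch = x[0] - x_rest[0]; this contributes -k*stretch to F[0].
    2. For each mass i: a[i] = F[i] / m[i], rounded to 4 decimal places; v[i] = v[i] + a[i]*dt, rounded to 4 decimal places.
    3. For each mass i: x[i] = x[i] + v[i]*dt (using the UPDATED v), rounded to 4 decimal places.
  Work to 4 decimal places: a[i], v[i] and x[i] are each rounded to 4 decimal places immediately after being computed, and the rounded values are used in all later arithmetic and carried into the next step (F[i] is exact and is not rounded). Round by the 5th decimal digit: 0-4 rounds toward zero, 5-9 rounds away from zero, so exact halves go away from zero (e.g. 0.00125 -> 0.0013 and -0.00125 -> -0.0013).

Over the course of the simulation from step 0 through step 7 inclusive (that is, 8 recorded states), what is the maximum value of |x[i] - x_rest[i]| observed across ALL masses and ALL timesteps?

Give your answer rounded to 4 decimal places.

Answer: 2.2109

Derivation:
Step 0: x=[3.0000 8.0000 10.0000 14.0000] v=[0.0000 1.0000 0.0000 0.0000]
Step 1: x=[3.1600 7.9600 10.1600 13.9200] v=[0.8000 -0.2000 0.8000 -0.4000]
Step 2: x=[3.4512 7.7120 10.4448 13.7792] v=[1.4560 -1.2400 1.4240 -0.7040]
Step 3: x=[3.8072 7.3418 10.7777 13.6116] v=[1.7798 -1.8512 1.6646 -0.8378]
Step 4: x=[4.1414 6.9637 11.0625 13.4573] v=[1.6708 -1.8907 1.4238 -0.7714]
Step 5: x=[4.3700 6.6877 11.2109 13.3514] v=[1.1432 -1.3801 0.7422 -0.5293]
Step 6: x=[4.4345 6.5881 11.1687 13.3143] v=[0.3223 -0.4979 -0.2109 -0.1855]
Step 7: x=[4.3165 6.6827 10.9317 13.3456] v=[-0.5901 0.4729 -1.1849 0.1563]
Max displacement = 2.2109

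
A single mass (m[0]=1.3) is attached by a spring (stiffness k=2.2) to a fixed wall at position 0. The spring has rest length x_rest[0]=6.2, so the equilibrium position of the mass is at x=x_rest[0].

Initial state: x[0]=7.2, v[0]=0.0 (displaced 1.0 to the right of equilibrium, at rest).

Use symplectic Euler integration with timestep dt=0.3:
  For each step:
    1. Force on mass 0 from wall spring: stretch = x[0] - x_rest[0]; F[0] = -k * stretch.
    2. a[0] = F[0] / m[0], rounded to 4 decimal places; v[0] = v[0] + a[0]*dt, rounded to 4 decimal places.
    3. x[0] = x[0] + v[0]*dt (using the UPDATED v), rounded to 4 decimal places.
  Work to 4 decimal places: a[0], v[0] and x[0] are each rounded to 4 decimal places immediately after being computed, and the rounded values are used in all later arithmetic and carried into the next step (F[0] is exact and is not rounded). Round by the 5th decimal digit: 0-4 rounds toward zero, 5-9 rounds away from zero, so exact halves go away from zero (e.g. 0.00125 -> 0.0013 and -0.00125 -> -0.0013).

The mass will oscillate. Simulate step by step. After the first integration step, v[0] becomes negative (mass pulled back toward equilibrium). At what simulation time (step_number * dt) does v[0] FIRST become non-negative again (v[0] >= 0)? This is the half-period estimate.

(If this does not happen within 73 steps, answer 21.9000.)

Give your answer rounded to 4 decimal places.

Step 0: x=[7.2000] v=[0.0000]
Step 1: x=[7.0477] v=[-0.5077]
Step 2: x=[6.7663] v=[-0.9381]
Step 3: x=[6.3986] v=[-1.2256]
Step 4: x=[6.0007] v=[-1.3264]
Step 5: x=[5.6331] v=[-1.2252]
Step 6: x=[5.3519] v=[-0.9374]
Step 7: x=[5.1999] v=[-0.5068]
Step 8: x=[5.2002] v=[0.0010]
First v>=0 after going negative at step 8, time=2.4000

Answer: 2.4000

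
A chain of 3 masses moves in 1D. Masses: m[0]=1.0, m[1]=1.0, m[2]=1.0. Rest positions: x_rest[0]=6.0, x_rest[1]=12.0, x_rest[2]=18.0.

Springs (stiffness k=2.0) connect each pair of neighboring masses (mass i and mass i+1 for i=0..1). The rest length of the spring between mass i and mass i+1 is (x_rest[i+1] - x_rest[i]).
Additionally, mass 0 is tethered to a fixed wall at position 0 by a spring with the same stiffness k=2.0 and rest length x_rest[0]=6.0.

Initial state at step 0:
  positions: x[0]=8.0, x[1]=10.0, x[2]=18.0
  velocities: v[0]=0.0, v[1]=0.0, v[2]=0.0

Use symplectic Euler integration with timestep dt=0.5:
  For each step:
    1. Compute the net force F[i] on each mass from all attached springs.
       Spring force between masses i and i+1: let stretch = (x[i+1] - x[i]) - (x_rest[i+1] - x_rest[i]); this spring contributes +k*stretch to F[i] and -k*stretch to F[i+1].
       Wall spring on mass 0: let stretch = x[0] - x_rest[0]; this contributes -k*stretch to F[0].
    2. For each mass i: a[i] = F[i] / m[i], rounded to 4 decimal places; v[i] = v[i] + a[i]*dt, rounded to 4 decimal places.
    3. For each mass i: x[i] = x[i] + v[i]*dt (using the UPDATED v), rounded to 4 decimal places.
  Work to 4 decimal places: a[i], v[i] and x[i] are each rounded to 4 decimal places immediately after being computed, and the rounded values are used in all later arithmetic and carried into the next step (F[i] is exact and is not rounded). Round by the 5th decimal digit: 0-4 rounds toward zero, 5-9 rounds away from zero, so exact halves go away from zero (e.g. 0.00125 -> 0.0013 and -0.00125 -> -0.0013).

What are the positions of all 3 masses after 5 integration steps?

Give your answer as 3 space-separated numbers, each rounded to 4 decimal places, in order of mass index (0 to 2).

Answer: 6.7500 11.5000 18.1875

Derivation:
Step 0: x=[8.0000 10.0000 18.0000] v=[0.0000 0.0000 0.0000]
Step 1: x=[5.0000 13.0000 17.0000] v=[-6.0000 6.0000 -2.0000]
Step 2: x=[3.5000 14.0000 17.0000] v=[-3.0000 2.0000 0.0000]
Step 3: x=[5.5000 11.2500 18.5000] v=[4.0000 -5.5000 3.0000]
Step 4: x=[7.6250 9.2500 19.3750] v=[4.2500 -4.0000 1.7500]
Step 5: x=[6.7500 11.5000 18.1875] v=[-1.7500 4.5000 -2.3750]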